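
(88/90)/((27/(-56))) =-2464/1215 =-2.03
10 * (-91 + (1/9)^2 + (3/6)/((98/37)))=-7207615/7938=-907.99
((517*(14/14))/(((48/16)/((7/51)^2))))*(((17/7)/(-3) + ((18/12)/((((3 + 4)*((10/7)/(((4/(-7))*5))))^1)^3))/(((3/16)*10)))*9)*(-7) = 2202937/13005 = 169.39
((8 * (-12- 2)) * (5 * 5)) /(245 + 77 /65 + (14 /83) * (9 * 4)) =-1079000 /97209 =-11.10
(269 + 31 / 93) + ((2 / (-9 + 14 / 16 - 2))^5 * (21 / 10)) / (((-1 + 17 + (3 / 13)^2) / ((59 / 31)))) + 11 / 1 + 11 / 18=274622211443970793 / 977496761591010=280.94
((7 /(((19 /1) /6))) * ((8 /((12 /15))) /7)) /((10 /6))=36 /19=1.89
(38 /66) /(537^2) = 19 /9516177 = 0.00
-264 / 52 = -66 / 13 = -5.08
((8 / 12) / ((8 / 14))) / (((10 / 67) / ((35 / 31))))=3283 / 372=8.83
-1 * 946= -946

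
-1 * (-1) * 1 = 1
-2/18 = -1/9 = -0.11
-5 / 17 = -0.29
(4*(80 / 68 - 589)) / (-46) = 19986 / 391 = 51.12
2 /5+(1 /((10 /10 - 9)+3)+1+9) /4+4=137 /20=6.85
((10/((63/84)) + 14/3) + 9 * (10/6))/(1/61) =2013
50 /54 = 25 /27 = 0.93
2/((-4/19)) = -19/2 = -9.50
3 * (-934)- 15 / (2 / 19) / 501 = -935963 / 334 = -2802.28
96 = 96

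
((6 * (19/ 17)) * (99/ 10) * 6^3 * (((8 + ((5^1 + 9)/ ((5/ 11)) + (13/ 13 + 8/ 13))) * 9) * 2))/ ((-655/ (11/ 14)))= -316999858824/ 25332125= -12513.75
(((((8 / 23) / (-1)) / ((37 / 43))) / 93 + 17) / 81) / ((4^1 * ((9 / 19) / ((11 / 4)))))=281123183 / 923123952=0.30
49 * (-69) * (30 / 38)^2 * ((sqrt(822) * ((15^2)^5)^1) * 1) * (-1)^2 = -438672368408203125 * sqrt(822) / 361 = -34839265170643908.91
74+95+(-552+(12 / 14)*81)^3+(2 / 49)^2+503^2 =-269213882682 / 2401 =-112125732.06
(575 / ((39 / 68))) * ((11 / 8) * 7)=752675 / 78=9649.68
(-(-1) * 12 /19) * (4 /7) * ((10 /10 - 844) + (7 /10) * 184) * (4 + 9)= -2228304 /665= -3350.83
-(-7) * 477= 3339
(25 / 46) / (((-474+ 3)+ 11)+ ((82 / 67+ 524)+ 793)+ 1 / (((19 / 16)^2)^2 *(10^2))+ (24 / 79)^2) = 34058334491875 / 53788702722067558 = 0.00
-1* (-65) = 65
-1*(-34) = 34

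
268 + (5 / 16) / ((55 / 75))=47243 / 176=268.43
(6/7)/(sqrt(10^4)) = 3/350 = 0.01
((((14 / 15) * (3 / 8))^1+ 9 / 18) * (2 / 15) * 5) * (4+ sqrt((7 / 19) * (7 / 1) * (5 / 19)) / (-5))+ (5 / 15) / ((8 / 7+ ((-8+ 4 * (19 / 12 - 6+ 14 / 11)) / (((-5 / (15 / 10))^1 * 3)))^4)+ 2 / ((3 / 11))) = 74928047266078 / 32873371286505 - 119 * sqrt(5) / 2850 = 2.19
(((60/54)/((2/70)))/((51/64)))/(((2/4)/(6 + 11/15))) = 904960/1377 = 657.20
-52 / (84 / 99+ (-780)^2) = -429 / 5019307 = -0.00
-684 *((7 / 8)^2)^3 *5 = -100589895 / 65536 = -1534.88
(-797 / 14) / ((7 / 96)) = -38256 / 49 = -780.73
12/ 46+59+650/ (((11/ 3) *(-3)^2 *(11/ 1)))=509719/ 8349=61.05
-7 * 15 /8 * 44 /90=-6.42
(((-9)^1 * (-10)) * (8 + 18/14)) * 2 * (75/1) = 877500/7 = 125357.14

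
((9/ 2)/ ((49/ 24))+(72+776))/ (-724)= -10415/ 8869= -1.17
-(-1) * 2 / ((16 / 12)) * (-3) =-9 / 2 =-4.50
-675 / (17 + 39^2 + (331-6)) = -25 / 69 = -0.36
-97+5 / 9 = -868 / 9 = -96.44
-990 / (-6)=165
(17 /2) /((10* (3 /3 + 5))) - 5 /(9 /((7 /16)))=-73 /720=-0.10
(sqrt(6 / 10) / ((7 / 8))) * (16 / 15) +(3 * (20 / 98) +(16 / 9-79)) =-33785 / 441 +128 * sqrt(15) / 525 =-75.67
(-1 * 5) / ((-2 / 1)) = 5 / 2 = 2.50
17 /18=0.94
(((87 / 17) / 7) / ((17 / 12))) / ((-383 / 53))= -0.07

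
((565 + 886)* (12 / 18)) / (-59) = -16.40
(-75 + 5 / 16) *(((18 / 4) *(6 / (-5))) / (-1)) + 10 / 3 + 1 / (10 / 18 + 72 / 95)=-21519437 / 53904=-399.22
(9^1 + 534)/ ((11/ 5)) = 2715/ 11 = 246.82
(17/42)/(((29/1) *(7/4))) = 34/4263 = 0.01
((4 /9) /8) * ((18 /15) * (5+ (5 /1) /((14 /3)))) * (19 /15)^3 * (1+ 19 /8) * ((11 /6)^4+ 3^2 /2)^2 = 48873416232587 /70543872000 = 692.81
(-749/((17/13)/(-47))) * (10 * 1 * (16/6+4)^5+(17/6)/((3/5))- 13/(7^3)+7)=1435283242247881/404838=3545327371.07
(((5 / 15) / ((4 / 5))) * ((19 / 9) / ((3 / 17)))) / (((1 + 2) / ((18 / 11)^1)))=1615 / 594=2.72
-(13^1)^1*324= -4212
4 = 4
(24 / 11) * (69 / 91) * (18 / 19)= 29808 / 19019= 1.57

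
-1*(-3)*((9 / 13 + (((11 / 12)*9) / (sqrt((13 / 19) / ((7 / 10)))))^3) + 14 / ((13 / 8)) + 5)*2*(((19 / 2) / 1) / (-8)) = -272438397*sqrt(17290) / 8652800-5301 / 52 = -4242.03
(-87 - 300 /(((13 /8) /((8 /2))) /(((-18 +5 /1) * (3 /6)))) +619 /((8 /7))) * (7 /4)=9195.59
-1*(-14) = 14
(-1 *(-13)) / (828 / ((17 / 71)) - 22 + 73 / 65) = 0.00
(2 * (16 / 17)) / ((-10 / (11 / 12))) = -44 / 255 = -0.17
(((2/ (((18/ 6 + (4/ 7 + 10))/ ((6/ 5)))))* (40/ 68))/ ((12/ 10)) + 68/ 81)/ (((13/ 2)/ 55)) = 205040/ 26163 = 7.84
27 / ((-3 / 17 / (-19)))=2907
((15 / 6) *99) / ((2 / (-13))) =-1608.75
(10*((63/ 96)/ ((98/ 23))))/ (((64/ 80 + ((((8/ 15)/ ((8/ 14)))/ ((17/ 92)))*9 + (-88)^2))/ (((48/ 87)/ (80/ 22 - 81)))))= -4675/ 3315715928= -0.00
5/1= 5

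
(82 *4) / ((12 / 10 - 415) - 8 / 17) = -27880 / 35213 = -0.79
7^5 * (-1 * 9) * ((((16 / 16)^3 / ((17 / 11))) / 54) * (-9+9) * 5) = 0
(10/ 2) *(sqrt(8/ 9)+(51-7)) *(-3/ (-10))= sqrt(2)+66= 67.41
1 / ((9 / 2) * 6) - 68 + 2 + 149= 2242 / 27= 83.04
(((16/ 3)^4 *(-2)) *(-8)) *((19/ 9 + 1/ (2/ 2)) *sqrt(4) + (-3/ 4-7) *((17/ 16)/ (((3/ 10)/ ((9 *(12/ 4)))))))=-9513193.17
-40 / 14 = -20 / 7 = -2.86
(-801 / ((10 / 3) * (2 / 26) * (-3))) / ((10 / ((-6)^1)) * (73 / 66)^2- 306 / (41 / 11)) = -214583094 / 17338205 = -12.38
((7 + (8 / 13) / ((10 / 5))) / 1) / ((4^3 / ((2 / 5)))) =19 / 416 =0.05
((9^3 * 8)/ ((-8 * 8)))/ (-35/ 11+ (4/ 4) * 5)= -8019/ 160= -50.12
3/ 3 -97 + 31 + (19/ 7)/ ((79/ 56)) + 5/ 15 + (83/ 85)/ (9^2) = -62.73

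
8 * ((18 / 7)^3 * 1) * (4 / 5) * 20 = 2176.37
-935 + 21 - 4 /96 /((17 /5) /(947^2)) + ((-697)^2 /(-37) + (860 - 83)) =-24257.28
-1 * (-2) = 2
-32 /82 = -16 /41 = -0.39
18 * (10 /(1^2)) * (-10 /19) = -1800 /19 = -94.74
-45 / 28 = -1.61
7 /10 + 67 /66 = 1.72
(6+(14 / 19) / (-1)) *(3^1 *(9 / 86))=1.65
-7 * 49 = -343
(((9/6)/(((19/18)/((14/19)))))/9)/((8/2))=21/722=0.03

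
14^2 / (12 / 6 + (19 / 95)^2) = 4900 / 51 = 96.08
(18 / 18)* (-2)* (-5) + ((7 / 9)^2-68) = -4649 / 81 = -57.40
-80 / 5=-16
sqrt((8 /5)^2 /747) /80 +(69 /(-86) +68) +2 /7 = sqrt(83) /12450 +40625 /602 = 67.48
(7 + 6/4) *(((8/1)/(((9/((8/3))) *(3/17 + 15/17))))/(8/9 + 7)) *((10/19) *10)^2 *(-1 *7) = -467.72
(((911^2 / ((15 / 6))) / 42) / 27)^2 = 688768866241 / 8037225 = 85697.35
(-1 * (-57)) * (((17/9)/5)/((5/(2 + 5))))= 2261/75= 30.15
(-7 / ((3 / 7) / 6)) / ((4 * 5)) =-49 / 10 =-4.90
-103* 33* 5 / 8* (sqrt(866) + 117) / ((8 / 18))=-17895735 / 32 - 152955* sqrt(866) / 32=-699902.38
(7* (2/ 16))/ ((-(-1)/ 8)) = 7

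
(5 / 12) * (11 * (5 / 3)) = 275 / 36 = 7.64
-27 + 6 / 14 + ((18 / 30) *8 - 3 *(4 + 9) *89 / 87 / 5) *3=-36651 / 1015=-36.11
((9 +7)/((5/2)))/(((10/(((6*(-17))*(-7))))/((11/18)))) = 20944/75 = 279.25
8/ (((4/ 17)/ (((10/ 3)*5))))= 1700/ 3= 566.67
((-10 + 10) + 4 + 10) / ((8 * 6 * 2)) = 7 / 48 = 0.15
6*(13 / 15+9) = 296 / 5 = 59.20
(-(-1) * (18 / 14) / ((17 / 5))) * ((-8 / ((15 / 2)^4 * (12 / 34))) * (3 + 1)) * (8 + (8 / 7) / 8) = -4864 / 55125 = -0.09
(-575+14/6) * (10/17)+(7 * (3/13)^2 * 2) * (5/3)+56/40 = -14403217/43095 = -334.22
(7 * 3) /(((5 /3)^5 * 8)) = 5103 /25000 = 0.20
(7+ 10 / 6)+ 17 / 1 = 77 / 3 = 25.67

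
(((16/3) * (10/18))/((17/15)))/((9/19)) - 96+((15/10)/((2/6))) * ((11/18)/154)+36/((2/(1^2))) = -5587759/77112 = -72.46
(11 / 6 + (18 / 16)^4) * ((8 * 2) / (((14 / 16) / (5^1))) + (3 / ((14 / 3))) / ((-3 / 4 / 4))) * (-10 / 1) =-2321605 / 768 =-3022.92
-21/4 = -5.25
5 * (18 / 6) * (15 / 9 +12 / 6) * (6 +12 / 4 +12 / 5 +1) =682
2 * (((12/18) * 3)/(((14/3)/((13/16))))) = 39/56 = 0.70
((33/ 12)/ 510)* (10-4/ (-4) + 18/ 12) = 55/ 816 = 0.07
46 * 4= 184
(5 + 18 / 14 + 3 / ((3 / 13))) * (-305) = -5882.14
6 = 6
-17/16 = -1.06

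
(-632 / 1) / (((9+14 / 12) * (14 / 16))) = -30336 / 427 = -71.04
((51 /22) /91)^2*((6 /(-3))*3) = -7803 /2004002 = -0.00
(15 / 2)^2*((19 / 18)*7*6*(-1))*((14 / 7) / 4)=-9975 / 8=-1246.88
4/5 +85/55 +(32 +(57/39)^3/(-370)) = 307034393/8941790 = 34.34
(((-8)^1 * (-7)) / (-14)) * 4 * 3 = -48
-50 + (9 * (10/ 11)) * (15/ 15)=-460/ 11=-41.82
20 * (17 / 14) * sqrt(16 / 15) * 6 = 272 * sqrt(15) / 7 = 150.49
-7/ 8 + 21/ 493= -0.83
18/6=3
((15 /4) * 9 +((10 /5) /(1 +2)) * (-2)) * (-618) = -40067 /2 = -20033.50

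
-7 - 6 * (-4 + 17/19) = 221/19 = 11.63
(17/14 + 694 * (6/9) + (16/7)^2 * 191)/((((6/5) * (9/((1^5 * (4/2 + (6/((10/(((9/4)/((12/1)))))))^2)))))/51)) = 94106898589/6773760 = 13892.86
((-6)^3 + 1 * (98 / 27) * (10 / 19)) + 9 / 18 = -219143 / 1026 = -213.59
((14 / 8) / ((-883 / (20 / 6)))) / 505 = -7 / 535098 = -0.00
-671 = -671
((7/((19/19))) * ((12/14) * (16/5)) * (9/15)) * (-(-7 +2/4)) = 1872/25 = 74.88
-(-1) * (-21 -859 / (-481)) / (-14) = 4621 / 3367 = 1.37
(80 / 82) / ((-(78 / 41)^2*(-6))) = 205 / 4563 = 0.04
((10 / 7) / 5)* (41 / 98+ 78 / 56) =355 / 686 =0.52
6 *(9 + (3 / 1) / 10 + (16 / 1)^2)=7959 / 5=1591.80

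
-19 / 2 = -9.50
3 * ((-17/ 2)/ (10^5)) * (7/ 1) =-357/ 200000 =-0.00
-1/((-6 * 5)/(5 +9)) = 7/15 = 0.47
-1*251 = -251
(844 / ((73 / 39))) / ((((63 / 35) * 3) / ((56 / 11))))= 3072160 / 7227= 425.09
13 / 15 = 0.87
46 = 46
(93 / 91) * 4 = 372 / 91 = 4.09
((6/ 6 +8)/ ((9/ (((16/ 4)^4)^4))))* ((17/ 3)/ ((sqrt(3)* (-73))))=-73014444032* sqrt(3)/ 657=-192488168.57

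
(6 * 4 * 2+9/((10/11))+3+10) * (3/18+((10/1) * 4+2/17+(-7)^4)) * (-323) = -3354427181/60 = -55907119.68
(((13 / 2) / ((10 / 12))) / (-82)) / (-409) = 39 / 167690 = 0.00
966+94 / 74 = 35789 / 37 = 967.27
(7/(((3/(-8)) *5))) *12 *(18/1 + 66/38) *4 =-67200/19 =-3536.84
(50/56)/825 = 1/924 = 0.00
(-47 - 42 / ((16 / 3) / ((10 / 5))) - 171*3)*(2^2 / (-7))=329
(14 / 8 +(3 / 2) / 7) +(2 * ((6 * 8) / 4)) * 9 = 6103 / 28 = 217.96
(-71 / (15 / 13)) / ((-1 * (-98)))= -923 / 1470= -0.63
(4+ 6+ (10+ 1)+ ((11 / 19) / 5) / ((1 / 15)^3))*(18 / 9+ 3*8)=203424 / 19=10706.53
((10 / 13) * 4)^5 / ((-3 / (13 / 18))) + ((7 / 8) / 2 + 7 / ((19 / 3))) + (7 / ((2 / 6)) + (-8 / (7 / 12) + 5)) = -86261057231 / 1641000816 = -52.57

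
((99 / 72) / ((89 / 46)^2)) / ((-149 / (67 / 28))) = -389873 / 66092824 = -0.01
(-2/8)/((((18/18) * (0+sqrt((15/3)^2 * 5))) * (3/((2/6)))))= -sqrt(5)/900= -0.00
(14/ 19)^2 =196/ 361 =0.54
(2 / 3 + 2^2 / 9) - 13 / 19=73 / 171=0.43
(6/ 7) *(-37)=-222/ 7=-31.71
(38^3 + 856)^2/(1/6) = 18633659904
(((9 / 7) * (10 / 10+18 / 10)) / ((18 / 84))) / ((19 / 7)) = 588 / 95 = 6.19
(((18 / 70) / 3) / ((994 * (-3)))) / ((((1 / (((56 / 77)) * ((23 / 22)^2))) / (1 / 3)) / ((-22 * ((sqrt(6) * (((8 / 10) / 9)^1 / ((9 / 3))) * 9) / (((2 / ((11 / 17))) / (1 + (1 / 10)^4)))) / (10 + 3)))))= 5290529 * sqrt(6) / 4757315062500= 0.00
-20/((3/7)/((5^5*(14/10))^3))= -11723632812500/3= -3907877604166.67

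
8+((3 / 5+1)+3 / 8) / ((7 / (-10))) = 145 / 28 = 5.18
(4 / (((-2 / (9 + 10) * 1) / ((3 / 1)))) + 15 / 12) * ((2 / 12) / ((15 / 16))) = -902 / 45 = -20.04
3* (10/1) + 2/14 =211/7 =30.14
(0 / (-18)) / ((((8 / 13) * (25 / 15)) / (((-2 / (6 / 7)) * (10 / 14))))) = 0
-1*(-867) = 867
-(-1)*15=15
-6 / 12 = -1 / 2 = -0.50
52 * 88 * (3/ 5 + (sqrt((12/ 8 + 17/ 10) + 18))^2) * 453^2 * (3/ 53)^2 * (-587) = -540741284617248/ 14045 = -38500625462.25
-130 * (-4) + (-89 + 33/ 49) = 21152/ 49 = 431.67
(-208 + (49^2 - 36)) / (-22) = -2157 / 22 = -98.05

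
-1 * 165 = -165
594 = 594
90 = 90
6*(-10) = -60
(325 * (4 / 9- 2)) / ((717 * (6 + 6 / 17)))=-38675 / 348462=-0.11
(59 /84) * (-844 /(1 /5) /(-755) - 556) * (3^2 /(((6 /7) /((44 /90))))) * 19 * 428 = -36553128568 /2265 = -16138246.61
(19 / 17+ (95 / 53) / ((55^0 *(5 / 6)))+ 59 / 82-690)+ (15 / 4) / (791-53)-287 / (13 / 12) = -10960029967 / 11525592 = -950.93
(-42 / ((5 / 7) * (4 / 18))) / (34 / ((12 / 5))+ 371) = -7938 / 11555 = -0.69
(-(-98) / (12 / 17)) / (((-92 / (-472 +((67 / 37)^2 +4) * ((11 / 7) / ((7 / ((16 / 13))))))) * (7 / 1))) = 290314083 / 2865317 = 101.32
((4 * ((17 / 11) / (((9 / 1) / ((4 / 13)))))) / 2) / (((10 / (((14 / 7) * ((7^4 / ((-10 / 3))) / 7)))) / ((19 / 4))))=-110789 / 10725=-10.33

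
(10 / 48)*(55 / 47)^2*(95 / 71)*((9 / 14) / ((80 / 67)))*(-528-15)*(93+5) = -219554787375 / 20075392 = -10936.51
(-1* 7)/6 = -1.17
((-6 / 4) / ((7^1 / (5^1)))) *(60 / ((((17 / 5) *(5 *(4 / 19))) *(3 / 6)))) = -35.92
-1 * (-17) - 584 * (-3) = 1769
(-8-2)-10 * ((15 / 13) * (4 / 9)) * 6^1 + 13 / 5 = -38.17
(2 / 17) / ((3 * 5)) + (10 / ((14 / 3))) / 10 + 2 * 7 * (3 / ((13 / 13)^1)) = 42.22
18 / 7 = 2.57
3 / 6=1 / 2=0.50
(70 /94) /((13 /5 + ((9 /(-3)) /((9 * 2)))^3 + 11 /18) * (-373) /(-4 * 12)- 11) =1814400 /33908573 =0.05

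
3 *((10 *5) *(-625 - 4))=-94350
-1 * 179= -179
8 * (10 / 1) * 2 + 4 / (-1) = 156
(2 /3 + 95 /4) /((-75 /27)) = -879 /100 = -8.79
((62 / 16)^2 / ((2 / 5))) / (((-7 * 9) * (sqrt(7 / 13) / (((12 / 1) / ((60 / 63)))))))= -961 * sqrt(91) / 896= -10.23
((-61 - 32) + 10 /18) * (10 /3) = -8320 /27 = -308.15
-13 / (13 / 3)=-3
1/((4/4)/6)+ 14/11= 80/11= 7.27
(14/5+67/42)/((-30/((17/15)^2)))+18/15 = 1434253/1417500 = 1.01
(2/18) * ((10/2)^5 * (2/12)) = 3125/54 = 57.87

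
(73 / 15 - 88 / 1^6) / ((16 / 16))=-1247 / 15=-83.13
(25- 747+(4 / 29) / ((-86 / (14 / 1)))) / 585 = -900362 / 729495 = -1.23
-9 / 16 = -0.56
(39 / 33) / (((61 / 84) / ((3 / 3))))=1092 / 671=1.63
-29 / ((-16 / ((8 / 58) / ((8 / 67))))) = 67 / 32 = 2.09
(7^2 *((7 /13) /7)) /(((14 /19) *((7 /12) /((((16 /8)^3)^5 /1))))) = 3735552 /13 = 287350.15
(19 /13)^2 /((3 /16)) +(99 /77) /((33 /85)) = 14.70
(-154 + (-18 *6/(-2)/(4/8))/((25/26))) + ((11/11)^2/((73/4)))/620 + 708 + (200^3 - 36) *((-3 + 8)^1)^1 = 2263027513559/56575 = 40000486.32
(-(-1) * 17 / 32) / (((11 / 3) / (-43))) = -6.23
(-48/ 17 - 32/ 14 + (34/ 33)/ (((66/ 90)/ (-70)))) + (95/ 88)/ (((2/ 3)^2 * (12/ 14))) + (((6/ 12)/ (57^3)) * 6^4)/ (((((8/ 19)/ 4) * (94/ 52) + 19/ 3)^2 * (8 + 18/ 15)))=-236724004837498581/ 2352594316397248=-100.62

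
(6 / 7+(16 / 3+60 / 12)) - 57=-962 / 21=-45.81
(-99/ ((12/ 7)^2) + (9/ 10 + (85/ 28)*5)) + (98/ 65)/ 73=-9347113/ 531440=-17.59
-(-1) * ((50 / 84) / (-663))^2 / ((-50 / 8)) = -25 / 193849929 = -0.00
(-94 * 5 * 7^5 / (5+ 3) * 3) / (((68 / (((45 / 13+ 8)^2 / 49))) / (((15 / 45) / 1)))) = -1789511605 / 45968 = -38929.51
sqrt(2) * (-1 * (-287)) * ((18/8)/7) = 369 * sqrt(2)/4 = 130.46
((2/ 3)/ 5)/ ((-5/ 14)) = -28/ 75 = -0.37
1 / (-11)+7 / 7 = 0.91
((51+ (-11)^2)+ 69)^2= 58081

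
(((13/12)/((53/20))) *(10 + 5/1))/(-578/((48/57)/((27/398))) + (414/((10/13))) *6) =5174000/2685381687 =0.00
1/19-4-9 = -246/19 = -12.95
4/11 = 0.36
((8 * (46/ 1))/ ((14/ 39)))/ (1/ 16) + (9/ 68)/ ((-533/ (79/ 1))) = 4161386127/ 253708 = 16402.27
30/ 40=3/ 4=0.75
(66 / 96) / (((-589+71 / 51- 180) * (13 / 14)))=-3927 / 4071392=-0.00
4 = 4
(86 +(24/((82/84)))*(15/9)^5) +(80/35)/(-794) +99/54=2485694965/6152706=404.00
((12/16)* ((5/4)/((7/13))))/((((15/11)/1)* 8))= 143/896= 0.16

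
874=874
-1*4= -4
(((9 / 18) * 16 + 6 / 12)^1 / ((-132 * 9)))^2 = 289 / 5645376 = 0.00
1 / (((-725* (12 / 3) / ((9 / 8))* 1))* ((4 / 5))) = -9 / 18560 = -0.00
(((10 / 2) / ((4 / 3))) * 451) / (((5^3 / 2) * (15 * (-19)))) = -451 / 4750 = -0.09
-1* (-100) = 100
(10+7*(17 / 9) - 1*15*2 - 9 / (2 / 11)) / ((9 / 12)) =-2026 / 27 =-75.04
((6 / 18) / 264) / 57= 1 / 45144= 0.00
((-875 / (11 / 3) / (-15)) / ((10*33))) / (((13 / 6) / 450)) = 15750 / 1573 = 10.01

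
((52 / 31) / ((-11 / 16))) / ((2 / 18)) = -7488 / 341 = -21.96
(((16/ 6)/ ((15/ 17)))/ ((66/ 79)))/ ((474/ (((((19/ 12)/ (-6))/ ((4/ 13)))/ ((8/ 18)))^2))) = 1037153/ 36495360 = 0.03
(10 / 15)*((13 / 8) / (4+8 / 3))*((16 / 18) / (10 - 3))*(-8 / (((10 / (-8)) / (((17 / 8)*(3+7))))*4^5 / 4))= 221 / 20160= 0.01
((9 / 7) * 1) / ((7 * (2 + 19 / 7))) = 3 / 77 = 0.04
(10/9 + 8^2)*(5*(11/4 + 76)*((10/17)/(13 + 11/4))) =146500/153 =957.52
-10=-10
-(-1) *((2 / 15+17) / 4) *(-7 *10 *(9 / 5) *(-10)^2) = -53970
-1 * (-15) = 15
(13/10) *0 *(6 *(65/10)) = 0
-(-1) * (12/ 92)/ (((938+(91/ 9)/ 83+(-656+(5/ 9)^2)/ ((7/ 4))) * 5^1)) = 141183/ 3049351385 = 0.00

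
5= 5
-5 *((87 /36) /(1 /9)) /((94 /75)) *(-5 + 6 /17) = 2577375 /6392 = 403.22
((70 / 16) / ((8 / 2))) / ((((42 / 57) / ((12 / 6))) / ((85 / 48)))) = 8075 / 1536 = 5.26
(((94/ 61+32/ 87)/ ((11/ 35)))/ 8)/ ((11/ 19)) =3368225/ 2568588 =1.31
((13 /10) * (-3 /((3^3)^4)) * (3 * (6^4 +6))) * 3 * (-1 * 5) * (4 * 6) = 22568 /2187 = 10.32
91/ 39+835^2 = 2091682/ 3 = 697227.33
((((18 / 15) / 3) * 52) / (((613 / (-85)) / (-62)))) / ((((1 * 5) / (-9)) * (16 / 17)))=-1048203 / 3065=-341.99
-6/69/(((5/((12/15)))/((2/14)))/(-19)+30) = -152/48415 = -0.00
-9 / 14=-0.64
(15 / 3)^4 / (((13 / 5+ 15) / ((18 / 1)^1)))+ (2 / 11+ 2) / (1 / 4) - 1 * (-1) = 28553 / 44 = 648.93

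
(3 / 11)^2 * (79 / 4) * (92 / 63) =1817 / 847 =2.15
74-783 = -709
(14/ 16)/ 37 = 7/ 296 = 0.02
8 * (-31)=-248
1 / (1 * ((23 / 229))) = 229 / 23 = 9.96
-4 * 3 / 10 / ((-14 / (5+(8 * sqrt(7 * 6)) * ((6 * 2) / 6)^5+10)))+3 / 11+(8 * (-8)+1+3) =83.76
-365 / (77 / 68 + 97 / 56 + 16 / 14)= -9928 / 109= -91.08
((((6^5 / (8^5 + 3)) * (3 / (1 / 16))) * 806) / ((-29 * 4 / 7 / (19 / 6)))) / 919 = -1667143296 / 873379921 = -1.91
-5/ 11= -0.45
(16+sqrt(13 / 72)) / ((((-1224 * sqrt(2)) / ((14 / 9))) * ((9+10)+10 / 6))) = 7 * sqrt(2) * (-192 -sqrt(26)) / 2731968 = -0.00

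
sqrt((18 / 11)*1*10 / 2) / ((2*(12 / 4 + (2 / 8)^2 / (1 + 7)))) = 192*sqrt(110) / 4235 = 0.48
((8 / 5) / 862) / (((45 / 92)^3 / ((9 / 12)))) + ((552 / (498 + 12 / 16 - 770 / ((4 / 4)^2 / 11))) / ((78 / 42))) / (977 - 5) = 9192262984 / 775220574375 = 0.01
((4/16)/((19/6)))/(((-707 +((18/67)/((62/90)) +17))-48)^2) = 4313929/29729591640576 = 0.00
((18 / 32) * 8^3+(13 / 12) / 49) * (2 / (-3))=-169357 / 882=-192.01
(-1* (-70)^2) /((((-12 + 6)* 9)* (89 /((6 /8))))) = 1225 /1602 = 0.76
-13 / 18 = -0.72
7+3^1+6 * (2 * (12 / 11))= 254 / 11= 23.09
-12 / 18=-2 / 3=-0.67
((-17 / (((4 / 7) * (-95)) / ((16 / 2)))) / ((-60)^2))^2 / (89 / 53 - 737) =-750533 / 1139580252000000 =-0.00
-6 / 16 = -3 / 8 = -0.38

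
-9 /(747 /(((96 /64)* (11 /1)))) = -33 /166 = -0.20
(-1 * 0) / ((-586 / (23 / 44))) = 0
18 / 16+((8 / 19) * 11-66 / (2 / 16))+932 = 409.76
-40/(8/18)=-90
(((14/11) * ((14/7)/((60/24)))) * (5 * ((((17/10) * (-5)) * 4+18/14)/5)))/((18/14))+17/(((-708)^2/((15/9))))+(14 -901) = -75505224557/82708560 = -912.91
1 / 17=0.06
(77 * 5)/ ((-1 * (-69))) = 385/ 69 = 5.58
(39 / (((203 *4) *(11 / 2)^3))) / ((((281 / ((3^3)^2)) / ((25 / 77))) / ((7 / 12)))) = 236925 / 1670333126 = 0.00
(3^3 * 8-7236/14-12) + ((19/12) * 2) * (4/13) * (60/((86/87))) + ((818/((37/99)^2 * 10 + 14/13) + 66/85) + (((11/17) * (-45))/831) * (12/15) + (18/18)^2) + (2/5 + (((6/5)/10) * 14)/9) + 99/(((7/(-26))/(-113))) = 41631.01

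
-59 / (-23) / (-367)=-59 / 8441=-0.01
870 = 870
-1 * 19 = -19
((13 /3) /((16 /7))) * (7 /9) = 637 /432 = 1.47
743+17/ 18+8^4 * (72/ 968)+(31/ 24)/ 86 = 785660125/ 749232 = 1048.62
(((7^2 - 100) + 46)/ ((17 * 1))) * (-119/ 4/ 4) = 35/ 16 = 2.19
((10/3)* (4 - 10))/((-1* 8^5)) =5/8192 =0.00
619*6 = 3714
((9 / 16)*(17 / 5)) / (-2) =-153 / 160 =-0.96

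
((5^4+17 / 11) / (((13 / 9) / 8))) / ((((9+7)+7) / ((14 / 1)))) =6947136 / 3289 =2112.23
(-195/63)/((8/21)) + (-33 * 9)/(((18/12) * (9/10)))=-228.12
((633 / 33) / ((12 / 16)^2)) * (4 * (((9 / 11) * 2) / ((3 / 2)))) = 54016 / 363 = 148.80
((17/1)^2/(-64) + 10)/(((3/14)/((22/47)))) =9009/752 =11.98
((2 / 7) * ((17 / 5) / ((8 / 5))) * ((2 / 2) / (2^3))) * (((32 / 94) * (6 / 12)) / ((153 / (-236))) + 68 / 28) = 109031 / 663264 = 0.16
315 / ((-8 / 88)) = -3465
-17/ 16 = -1.06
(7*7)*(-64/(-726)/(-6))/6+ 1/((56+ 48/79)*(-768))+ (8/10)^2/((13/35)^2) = 219725606717/48622159872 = 4.52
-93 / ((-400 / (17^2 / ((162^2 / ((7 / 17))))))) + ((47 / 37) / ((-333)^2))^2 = 28394897702803 / 26933969551118400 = 0.00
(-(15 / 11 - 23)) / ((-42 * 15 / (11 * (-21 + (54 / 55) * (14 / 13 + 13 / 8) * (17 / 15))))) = 1458073 / 214500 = 6.80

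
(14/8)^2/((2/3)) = 147/32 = 4.59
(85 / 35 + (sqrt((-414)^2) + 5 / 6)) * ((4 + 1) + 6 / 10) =7010 / 3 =2336.67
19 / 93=0.20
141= 141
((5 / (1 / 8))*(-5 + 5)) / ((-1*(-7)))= 0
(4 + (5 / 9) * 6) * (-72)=-528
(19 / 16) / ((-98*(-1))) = 19 / 1568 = 0.01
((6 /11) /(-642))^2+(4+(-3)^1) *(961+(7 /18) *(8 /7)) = 11987251846 /12467961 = 961.44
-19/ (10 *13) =-19/ 130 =-0.15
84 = 84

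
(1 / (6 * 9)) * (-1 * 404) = -202 / 27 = -7.48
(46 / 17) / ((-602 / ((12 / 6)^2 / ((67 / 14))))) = -184 / 48977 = -0.00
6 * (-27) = -162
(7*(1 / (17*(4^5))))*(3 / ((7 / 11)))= 33 / 17408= 0.00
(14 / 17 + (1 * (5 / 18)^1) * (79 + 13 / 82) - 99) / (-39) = 1911709 / 978588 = 1.95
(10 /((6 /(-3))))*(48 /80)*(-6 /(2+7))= 2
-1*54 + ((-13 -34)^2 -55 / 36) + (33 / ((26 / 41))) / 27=2155.40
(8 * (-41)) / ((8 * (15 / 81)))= -1107 / 5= -221.40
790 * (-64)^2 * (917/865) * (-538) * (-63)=20114497880064/173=116268773873.20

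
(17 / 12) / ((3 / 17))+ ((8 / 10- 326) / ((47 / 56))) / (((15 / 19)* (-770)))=20159537 / 2326500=8.67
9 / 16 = 0.56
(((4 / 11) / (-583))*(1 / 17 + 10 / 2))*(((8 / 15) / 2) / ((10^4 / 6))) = -172 / 340690625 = -0.00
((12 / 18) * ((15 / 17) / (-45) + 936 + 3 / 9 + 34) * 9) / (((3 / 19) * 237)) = 1880468 / 12087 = 155.58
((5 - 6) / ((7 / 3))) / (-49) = 3 / 343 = 0.01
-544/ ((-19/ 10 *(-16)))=-340/ 19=-17.89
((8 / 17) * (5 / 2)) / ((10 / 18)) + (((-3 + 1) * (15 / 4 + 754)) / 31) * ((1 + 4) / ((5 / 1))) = -49295 / 1054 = -46.77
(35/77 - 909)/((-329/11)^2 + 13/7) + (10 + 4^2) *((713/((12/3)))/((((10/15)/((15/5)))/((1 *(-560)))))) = -4433676376969/379630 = -11678941.01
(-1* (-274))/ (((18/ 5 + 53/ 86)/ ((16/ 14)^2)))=7540480/ 88837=84.88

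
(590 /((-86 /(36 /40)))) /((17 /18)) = -6.54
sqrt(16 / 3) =4 * sqrt(3) / 3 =2.31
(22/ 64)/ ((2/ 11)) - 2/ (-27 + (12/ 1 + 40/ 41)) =74823/ 36800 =2.03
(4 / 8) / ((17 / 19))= 19 / 34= 0.56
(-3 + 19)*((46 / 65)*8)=5888 / 65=90.58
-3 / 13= -0.23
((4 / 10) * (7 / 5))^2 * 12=2352 / 625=3.76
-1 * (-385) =385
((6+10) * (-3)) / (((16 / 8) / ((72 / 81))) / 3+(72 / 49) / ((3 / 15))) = -3136 / 529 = -5.93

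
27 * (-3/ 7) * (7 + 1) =-648/ 7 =-92.57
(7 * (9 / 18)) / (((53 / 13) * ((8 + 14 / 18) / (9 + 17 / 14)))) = 16731 / 16748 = 1.00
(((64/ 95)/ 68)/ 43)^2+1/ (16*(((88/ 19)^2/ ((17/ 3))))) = 29596440607697/ 1792621274188800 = 0.02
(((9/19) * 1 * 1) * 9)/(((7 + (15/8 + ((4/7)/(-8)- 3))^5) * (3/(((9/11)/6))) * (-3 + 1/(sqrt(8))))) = -535311286272/37171655305675- 44609273856 * sqrt(2)/37171655305675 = -0.02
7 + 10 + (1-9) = 9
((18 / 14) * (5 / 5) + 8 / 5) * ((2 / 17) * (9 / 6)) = 0.51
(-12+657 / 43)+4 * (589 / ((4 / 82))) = 2076955 / 43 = 48301.28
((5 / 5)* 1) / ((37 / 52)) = 1.41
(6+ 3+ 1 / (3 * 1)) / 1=28 / 3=9.33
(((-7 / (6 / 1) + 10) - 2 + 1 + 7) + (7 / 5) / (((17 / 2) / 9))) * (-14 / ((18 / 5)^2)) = -291235 / 16524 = -17.62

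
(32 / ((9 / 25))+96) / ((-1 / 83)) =-138112 / 9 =-15345.78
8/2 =4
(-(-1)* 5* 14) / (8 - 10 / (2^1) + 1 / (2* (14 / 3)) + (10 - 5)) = 1960 / 227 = 8.63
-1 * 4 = -4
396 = 396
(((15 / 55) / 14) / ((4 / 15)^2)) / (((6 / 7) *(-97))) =-225 / 68288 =-0.00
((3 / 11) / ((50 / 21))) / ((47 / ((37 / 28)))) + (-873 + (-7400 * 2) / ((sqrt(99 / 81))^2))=-12982.09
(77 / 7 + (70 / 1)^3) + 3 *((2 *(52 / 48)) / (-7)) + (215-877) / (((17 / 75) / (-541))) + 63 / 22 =2517273982 / 1309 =1923051.17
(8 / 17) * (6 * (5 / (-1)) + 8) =-176 / 17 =-10.35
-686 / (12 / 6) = -343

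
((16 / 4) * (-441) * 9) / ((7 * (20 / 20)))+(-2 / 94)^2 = -5010011 / 2209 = -2268.00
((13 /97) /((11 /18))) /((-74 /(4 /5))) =-468 /197395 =-0.00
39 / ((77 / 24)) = 12.16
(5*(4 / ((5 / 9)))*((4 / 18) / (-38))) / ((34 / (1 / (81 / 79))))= -158 / 26163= -0.01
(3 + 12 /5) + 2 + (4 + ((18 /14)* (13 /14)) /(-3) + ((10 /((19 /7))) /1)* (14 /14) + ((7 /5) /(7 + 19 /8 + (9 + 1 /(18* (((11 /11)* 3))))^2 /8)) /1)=14.76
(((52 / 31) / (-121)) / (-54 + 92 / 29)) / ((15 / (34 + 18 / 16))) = 105937 / 165869220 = 0.00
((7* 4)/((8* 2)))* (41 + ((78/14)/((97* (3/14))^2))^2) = 71.75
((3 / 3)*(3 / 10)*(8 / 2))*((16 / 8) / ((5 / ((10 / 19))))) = 0.25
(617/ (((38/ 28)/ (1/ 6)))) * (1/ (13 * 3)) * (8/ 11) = 34552/ 24453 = 1.41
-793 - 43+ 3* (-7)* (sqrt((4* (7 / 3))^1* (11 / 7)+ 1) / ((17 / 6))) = -836 - 42* sqrt(141) / 17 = -865.34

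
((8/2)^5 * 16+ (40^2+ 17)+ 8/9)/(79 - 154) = -162017/675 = -240.03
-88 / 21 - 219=-4687 / 21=-223.19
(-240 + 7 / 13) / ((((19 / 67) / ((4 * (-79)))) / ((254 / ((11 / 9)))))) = 13696971336 / 247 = 55453325.25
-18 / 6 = -3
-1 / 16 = -0.06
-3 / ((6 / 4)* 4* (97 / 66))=-33 / 97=-0.34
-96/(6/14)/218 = -112/109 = -1.03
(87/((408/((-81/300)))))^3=-480048687/2515456000000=-0.00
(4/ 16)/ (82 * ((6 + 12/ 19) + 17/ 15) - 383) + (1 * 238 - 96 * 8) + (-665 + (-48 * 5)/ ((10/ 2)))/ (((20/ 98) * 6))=-1206453733/ 1084665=-1112.28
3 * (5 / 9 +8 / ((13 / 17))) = 1289 / 39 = 33.05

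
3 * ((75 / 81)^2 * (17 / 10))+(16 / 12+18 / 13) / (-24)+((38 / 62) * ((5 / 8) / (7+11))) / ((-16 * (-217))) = 23170619777 / 5440151808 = 4.26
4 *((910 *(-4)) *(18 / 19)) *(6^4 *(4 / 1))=-1358622720 / 19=-71506458.95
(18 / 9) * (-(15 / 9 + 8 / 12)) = -4.67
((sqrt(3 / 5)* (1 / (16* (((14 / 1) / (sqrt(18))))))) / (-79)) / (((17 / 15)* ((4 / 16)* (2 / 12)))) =-27* sqrt(30) / 37604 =-0.00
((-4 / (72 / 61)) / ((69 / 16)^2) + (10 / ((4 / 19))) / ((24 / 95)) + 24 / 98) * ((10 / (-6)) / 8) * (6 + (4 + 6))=-31592026055 / 50390424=-626.95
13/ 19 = 0.68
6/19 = 0.32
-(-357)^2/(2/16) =-1019592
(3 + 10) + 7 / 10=137 / 10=13.70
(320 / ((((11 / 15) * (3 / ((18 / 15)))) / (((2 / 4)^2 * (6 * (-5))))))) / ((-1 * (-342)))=-800 / 209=-3.83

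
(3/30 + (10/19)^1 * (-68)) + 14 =-4121/190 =-21.69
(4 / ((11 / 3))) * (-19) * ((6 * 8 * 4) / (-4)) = 10944 / 11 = 994.91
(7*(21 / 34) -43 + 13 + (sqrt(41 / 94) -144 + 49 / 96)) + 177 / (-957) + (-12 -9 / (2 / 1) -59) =-127471393 / 520608 + sqrt(3854) / 94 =-244.19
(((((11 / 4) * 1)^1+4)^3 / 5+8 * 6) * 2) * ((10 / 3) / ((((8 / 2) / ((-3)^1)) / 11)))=-385473 / 64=-6023.02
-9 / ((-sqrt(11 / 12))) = 18 * sqrt(33) / 11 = 9.40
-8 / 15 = -0.53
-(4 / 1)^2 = -16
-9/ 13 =-0.69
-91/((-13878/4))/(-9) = -182/62451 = -0.00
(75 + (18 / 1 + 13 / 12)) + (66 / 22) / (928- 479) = 506957 / 5388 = 94.09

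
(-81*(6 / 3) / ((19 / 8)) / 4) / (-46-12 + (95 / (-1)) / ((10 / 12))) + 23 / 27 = 20978 / 22059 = 0.95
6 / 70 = 3 / 35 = 0.09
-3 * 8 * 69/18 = -92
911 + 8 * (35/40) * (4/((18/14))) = 8395/9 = 932.78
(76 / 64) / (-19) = -1 / 16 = -0.06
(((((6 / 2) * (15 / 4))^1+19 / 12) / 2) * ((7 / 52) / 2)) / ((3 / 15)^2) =13475 / 1248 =10.80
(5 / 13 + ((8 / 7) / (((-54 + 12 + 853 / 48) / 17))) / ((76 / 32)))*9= 850347 / 2010827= 0.42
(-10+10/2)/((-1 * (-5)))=-1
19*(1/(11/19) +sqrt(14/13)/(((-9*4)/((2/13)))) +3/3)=570/11 - 19*sqrt(182)/3042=51.73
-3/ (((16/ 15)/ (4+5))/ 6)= -1215/ 8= -151.88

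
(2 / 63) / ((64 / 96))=1 / 21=0.05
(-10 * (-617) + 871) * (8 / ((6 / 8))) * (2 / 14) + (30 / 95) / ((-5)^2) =35674442 / 3325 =10729.16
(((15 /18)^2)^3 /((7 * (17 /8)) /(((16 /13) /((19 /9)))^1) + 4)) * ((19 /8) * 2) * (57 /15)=1128125 /5508162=0.20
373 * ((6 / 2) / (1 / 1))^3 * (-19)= -191349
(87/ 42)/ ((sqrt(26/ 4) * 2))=29 * sqrt(26)/ 364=0.41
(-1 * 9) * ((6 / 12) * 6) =-27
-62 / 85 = -0.73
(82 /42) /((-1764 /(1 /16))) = -41 /592704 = -0.00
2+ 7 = 9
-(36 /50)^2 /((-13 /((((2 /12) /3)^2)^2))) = 1 /2632500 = 0.00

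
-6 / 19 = -0.32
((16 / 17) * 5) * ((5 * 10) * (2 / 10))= 800 / 17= 47.06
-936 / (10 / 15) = -1404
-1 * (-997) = 997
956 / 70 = 478 / 35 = 13.66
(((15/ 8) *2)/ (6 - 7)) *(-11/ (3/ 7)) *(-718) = -138215/ 2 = -69107.50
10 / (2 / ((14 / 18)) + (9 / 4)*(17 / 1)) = 280 / 1143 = 0.24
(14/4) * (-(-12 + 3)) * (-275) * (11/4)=-190575/8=-23821.88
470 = 470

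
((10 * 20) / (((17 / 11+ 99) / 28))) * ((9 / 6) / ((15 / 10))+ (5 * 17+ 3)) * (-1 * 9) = -44612.66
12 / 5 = 2.40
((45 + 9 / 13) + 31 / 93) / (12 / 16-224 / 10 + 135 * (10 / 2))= 35900 / 509613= 0.07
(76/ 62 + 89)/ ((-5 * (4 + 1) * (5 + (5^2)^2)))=-2797/ 488250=-0.01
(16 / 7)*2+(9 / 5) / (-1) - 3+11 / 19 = 233 / 665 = 0.35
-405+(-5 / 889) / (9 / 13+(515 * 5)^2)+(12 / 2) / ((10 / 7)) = -400.80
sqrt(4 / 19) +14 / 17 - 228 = -3862 / 17 +2 * sqrt(19) / 19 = -226.72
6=6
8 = 8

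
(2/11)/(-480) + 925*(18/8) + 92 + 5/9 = 17216537/7920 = 2173.81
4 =4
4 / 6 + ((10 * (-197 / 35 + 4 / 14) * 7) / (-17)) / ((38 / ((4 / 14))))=332 / 399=0.83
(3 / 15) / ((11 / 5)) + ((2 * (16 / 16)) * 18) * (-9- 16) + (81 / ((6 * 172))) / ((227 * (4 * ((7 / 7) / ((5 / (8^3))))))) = -1583089891891 / 1759166464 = -899.91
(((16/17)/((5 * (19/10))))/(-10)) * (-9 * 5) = 144/323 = 0.45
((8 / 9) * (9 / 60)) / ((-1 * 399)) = -2 / 5985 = -0.00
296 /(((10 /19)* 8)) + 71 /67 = 47811 /670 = 71.36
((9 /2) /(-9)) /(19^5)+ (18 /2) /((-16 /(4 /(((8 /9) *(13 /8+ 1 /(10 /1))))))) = -1.47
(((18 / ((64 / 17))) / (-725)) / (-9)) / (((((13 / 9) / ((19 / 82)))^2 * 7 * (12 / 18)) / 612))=228167523 / 92272107200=0.00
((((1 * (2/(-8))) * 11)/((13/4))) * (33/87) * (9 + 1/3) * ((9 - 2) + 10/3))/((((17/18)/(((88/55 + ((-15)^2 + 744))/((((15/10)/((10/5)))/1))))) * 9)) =-4077607072/865215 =-4712.83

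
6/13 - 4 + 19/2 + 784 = 20539/26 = 789.96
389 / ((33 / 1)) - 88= -2515 / 33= -76.21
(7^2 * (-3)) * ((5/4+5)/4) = -3675/16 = -229.69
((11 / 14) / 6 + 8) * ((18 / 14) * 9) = 18441 / 196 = 94.09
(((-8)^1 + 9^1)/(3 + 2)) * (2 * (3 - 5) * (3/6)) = -2/5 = -0.40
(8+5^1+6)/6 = 19/6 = 3.17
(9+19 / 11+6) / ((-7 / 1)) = -184 / 77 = -2.39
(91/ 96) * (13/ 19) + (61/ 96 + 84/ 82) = 86315/ 37392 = 2.31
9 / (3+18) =3 / 7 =0.43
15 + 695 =710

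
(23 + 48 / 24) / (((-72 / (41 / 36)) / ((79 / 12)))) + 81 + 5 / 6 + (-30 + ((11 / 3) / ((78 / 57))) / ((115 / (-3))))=2285966887 / 46500480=49.16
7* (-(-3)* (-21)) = -441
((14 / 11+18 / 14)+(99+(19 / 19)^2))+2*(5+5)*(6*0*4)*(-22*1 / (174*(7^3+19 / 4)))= 7897 / 77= 102.56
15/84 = 5/28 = 0.18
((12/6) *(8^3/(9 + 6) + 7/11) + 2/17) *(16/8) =390776/2805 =139.31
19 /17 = 1.12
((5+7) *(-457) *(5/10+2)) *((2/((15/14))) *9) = -230328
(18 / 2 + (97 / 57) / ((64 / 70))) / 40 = 19811 / 72960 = 0.27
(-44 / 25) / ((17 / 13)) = -572 / 425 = -1.35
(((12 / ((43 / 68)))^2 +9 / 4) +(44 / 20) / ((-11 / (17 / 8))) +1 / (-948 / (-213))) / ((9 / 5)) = 705360311 / 3505704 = 201.20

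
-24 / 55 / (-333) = 8 / 6105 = 0.00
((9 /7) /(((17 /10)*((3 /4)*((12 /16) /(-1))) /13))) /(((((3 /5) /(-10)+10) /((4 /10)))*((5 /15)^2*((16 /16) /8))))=-2995200 /59143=-50.64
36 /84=3 /7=0.43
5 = 5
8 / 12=2 / 3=0.67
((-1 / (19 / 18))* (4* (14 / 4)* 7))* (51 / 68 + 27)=-48951 / 19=-2576.37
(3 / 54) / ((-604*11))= -1 / 119592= -0.00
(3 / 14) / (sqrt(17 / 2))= 3 * sqrt(34) / 238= 0.07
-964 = -964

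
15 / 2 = 7.50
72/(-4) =-18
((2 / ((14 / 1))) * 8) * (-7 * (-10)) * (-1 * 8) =-640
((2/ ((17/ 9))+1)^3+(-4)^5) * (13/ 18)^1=-21614827/ 29478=-733.25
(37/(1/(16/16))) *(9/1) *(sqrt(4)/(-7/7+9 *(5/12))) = 2664/11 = 242.18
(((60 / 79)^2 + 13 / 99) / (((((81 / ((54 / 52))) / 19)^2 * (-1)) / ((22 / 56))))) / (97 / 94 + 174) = -7423622411 / 78715277491032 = -0.00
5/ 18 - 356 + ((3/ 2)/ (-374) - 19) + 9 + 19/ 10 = -12246391/ 33660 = -363.83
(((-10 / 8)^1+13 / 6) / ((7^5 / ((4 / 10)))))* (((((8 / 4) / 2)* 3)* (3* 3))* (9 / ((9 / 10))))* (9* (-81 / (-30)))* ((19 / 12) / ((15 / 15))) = 0.23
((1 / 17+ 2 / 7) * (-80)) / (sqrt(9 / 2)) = -3280 * sqrt(2) / 357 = -12.99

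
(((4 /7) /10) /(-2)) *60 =-12 /7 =-1.71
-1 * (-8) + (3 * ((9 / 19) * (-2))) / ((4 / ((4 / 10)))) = 733 / 95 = 7.72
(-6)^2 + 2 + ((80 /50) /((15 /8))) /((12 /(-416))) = 8.42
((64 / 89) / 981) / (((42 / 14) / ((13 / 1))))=832 / 261927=0.00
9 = 9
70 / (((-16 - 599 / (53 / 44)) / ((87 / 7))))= -7685 / 4534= -1.69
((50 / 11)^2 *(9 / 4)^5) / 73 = 36905625 / 2261248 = 16.32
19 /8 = 2.38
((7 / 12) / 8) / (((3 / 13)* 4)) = 91 / 1152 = 0.08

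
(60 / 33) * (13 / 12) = 65 / 33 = 1.97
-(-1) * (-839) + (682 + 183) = 26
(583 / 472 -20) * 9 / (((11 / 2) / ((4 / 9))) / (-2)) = 17714 / 649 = 27.29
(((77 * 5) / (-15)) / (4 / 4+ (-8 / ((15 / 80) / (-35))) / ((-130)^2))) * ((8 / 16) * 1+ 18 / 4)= -325325 / 2759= -117.91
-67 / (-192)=0.35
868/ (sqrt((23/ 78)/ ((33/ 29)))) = 2604 * sqrt(190762)/ 667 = 1705.14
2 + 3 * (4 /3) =6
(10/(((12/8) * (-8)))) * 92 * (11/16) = -1265/24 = -52.71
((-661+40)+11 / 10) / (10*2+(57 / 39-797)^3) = 0.00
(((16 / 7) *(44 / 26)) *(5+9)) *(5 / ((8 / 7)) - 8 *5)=-25080 / 13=-1929.23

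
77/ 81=0.95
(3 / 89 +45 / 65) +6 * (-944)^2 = 6186266952 / 1157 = 5346816.73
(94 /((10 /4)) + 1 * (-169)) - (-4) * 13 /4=-118.40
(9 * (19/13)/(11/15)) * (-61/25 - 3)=-69768/715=-97.58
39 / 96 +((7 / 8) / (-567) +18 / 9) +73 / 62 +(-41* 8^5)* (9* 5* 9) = -43720538561449 / 80352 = -544112636.42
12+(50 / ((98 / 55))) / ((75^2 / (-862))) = 16978 / 2205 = 7.70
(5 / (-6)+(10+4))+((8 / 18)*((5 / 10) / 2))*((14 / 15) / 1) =3583 / 270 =13.27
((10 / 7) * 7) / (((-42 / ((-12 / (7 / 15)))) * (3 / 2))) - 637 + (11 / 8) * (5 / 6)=-1485929 / 2352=-631.77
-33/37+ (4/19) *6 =261/703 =0.37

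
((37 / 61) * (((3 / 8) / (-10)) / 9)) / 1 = -37 / 14640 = -0.00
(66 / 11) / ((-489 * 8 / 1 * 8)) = -1 / 5216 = -0.00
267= 267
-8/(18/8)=-32/9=-3.56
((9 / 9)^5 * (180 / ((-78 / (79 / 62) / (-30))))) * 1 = 35550 / 403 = 88.21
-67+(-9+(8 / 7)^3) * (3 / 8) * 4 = -53687 / 686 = -78.26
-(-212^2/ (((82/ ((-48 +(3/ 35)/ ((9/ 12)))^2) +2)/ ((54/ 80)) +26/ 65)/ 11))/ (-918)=-19726033960/ 125120493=-157.66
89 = 89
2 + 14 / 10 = 17 / 5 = 3.40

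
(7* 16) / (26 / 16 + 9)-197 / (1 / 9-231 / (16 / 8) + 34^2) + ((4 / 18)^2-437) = -55015427209 / 128962935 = -426.60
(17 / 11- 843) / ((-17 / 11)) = 9256 / 17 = 544.47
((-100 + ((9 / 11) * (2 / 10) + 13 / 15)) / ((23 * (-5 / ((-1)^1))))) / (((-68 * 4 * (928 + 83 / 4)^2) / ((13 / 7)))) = 1846 / 282783760875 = 0.00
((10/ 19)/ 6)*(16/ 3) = 0.47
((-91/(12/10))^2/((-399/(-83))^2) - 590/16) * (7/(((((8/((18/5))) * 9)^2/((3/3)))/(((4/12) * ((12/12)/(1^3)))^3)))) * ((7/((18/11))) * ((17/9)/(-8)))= -90871221133/654848686080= -0.14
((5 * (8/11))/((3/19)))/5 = 152/33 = 4.61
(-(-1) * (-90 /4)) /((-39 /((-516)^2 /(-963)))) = -221880 /1391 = -159.51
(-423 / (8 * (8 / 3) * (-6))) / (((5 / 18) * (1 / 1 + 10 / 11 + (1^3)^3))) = 41877 / 10240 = 4.09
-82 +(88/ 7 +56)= -94/ 7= -13.43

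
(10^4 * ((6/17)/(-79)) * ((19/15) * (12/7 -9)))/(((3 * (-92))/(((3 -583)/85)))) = 2204000/216223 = 10.19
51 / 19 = 2.68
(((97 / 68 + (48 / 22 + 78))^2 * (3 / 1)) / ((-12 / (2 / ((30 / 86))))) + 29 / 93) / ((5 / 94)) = -233445527948179 / 1300846800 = -179456.59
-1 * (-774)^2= -599076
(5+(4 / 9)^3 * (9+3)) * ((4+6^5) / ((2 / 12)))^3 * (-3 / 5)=-1108336016627200 / 3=-369445338875733.33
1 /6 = 0.17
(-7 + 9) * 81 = 162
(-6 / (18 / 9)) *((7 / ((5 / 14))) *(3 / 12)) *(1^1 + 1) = -147 / 5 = -29.40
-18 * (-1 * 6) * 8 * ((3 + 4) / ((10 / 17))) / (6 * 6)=1428 / 5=285.60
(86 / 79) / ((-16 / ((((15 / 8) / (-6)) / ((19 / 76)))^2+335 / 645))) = -4297 / 30336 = -0.14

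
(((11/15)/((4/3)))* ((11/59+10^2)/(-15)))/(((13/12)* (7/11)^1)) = -715231/134225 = -5.33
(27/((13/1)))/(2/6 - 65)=-81/2522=-0.03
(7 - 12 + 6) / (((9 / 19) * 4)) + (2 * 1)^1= 91 / 36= 2.53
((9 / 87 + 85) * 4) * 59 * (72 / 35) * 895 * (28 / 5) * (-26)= -780685341696 / 145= -5384036839.28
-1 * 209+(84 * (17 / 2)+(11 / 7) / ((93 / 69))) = 109838 / 217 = 506.17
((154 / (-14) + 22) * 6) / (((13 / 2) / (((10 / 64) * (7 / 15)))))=77 / 104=0.74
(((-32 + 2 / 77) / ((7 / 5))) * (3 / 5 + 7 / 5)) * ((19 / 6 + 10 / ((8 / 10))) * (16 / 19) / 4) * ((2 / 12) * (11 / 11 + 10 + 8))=-2314280 / 4851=-477.07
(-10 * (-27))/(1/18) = 4860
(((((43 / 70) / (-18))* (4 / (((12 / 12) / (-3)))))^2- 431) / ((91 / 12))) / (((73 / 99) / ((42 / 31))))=-3761941392 / 36038275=-104.39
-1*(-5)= 5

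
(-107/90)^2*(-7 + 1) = -11449/1350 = -8.48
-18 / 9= -2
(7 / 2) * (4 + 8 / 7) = 18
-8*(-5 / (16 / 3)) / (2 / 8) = 30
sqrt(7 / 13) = 0.73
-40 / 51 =-0.78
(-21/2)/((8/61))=-1281/16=-80.06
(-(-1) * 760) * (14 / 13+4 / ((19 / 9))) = 29360 / 13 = 2258.46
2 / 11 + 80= 882 / 11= 80.18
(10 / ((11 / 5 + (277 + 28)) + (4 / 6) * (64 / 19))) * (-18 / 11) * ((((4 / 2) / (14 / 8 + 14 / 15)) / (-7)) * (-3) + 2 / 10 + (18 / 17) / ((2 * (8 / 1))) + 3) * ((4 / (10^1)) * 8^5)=-360871877376 / 145206061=-2485.24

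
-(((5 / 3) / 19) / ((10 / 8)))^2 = -16 / 3249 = -0.00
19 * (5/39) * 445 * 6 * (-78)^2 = 39569400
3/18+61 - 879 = -4907/6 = -817.83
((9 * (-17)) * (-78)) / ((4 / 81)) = 483327 / 2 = 241663.50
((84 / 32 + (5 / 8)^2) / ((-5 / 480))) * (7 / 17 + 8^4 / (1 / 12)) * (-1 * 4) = 967614378 / 17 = 56918492.82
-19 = -19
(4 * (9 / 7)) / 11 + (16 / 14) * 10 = 916 / 77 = 11.90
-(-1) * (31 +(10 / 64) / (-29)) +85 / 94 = 31.90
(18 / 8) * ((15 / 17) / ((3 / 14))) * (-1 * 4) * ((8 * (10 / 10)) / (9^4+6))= -1680 / 37213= -0.05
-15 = -15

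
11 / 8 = 1.38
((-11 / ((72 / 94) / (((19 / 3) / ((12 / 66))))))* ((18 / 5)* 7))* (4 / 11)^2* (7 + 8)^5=-1265827500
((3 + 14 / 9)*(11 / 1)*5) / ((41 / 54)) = 330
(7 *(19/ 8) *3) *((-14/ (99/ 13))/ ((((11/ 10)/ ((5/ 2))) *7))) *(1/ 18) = -43225/ 26136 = -1.65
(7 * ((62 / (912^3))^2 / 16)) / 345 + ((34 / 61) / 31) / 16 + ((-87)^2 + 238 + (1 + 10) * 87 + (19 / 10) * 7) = 13179551856281481550284069493 / 1501549470671413413150720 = 8777.30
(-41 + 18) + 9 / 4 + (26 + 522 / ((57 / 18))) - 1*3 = 12699 / 76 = 167.09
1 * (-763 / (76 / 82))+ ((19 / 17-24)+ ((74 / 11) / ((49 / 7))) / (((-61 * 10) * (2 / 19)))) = -6418481837 / 7585655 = -846.13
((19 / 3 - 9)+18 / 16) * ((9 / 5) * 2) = -5.55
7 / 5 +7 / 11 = 112 / 55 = 2.04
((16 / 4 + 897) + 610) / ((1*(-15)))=-1511 / 15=-100.73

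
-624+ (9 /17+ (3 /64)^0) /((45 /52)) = -476008 /765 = -622.23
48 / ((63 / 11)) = 176 / 21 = 8.38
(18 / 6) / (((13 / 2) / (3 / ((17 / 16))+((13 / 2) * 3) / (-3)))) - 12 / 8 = -1413 / 442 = -3.20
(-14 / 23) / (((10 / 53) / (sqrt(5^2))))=-371 / 23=-16.13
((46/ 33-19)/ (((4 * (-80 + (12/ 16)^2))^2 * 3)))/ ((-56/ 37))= 6142/ 159928659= 0.00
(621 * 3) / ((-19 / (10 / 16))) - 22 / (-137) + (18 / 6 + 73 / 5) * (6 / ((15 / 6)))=-9830131 / 520600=-18.88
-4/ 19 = -0.21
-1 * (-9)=9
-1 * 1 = -1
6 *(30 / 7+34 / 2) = 894 / 7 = 127.71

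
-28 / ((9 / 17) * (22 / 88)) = -1904 / 9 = -211.56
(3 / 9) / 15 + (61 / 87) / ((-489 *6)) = 28057 / 1276290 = 0.02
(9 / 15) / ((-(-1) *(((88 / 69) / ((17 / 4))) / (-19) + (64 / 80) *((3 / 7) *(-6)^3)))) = -468027 / 57780224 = -0.01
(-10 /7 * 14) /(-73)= 20 /73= 0.27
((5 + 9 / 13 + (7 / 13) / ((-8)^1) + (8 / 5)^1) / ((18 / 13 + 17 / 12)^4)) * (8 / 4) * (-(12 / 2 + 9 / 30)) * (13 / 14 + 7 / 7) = -2599456337712 / 911728974025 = -2.85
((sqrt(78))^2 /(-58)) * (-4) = 156 /29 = 5.38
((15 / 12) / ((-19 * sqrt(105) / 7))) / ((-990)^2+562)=-sqrt(105) / 223590936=-0.00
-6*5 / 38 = -15 / 19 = -0.79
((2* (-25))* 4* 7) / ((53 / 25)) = -35000 / 53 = -660.38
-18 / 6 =-3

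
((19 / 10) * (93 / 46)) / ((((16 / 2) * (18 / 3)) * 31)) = 19 / 7360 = 0.00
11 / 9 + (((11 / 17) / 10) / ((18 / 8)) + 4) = 1339 / 255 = 5.25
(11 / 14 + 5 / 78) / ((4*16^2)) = 29 / 34944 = 0.00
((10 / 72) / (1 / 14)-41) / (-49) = 703 / 882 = 0.80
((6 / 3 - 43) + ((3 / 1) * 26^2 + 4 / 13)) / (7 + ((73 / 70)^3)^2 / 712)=2164096883480000000 / 7624681352941757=283.83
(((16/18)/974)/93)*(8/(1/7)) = 224/407619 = 0.00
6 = 6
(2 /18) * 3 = 1 /3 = 0.33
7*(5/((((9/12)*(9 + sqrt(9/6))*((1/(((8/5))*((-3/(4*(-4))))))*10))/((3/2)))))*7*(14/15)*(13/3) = 8918/1325-4459*sqrt(6)/11925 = 5.81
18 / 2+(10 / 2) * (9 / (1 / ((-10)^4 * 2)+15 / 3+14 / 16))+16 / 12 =2114177 / 117501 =17.99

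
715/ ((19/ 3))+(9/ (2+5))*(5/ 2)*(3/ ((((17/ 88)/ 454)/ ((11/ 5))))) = 112979823/ 2261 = 49968.96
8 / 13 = 0.62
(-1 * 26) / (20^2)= -13 / 200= -0.06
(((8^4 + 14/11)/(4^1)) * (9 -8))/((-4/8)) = -22535/11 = -2048.64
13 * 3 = 39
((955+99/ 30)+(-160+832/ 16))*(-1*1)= -8503/ 10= -850.30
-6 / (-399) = 2 / 133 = 0.02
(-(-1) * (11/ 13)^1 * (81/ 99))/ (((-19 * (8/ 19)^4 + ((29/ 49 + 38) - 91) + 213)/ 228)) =0.99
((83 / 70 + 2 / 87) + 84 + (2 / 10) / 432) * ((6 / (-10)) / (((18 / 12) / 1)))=-7472503 / 219240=-34.08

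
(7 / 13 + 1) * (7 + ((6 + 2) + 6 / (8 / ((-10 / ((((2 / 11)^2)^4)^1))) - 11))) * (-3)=-10224919545300 / 153266613227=-66.71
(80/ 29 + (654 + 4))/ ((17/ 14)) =268268/ 493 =544.15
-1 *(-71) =71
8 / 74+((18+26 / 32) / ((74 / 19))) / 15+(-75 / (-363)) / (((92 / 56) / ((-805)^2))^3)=12680328935149793.82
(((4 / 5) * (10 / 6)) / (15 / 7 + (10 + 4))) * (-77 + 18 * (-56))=-30380 / 339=-89.62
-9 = -9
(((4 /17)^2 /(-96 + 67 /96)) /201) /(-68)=128 /3011585479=0.00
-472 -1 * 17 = -489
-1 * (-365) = 365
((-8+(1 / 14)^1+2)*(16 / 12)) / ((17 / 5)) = -830 / 357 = -2.32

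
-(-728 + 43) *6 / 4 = 2055 / 2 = 1027.50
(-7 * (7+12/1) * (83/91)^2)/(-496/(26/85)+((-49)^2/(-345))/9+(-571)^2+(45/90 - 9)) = -812833110/2383256739409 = -0.00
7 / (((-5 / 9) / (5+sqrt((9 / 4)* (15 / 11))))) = -63 - 189* sqrt(165) / 110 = -85.07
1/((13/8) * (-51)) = -8/663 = -0.01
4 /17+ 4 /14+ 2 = 300 /119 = 2.52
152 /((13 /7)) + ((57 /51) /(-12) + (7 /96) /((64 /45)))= 81.80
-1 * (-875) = 875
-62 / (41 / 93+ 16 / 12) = -1922 / 55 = -34.95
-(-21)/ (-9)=-7/ 3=-2.33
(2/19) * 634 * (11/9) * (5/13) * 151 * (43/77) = 41165620/15561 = 2645.44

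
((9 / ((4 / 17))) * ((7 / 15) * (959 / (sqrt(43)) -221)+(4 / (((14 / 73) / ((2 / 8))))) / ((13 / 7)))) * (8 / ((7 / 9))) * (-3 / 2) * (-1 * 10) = -53877879 / 91+2641086 * sqrt(43) / 43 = -189302.77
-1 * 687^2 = -471969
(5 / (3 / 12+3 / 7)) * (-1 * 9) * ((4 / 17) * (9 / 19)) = -45360 / 6137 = -7.39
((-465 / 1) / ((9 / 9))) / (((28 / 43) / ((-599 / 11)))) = 11977005 / 308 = 38886.38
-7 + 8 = 1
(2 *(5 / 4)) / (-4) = -5 / 8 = -0.62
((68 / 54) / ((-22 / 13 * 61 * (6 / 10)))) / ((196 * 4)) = -1105 / 42611184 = -0.00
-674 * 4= -2696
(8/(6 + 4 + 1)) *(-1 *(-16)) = 128/11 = 11.64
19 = 19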